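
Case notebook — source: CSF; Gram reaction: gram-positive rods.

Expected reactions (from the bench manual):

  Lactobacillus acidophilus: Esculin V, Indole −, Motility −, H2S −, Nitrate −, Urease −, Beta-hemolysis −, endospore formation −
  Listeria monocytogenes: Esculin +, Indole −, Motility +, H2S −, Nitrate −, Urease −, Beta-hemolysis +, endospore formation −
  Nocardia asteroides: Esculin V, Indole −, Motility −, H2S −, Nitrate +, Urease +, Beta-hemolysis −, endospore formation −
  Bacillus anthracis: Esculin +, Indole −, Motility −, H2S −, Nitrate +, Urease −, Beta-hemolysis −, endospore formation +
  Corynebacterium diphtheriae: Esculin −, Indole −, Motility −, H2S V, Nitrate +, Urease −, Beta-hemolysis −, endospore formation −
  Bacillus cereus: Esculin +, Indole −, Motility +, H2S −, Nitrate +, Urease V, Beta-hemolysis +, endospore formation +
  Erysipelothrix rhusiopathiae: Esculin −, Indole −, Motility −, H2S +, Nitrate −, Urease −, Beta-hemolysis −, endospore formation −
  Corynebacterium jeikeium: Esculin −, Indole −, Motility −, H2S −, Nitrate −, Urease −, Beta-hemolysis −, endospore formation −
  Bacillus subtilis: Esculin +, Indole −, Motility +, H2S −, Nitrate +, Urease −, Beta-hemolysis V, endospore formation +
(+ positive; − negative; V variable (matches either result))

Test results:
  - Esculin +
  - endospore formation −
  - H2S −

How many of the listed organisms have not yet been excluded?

3

endospore formation −: excludes Bacillus anthracis, Bacillus cereus, Bacillus subtilis — 6 left.
Esculin +: excludes Corynebacterium diphtheriae, Erysipelothrix rhusiopathiae, Corynebacterium jeikeium — 3 left.
H2S −: all 3 remaining candidates are consistent.
Still consistent: Lactobacillus acidophilus, Listeria monocytogenes, Nocardia asteroides.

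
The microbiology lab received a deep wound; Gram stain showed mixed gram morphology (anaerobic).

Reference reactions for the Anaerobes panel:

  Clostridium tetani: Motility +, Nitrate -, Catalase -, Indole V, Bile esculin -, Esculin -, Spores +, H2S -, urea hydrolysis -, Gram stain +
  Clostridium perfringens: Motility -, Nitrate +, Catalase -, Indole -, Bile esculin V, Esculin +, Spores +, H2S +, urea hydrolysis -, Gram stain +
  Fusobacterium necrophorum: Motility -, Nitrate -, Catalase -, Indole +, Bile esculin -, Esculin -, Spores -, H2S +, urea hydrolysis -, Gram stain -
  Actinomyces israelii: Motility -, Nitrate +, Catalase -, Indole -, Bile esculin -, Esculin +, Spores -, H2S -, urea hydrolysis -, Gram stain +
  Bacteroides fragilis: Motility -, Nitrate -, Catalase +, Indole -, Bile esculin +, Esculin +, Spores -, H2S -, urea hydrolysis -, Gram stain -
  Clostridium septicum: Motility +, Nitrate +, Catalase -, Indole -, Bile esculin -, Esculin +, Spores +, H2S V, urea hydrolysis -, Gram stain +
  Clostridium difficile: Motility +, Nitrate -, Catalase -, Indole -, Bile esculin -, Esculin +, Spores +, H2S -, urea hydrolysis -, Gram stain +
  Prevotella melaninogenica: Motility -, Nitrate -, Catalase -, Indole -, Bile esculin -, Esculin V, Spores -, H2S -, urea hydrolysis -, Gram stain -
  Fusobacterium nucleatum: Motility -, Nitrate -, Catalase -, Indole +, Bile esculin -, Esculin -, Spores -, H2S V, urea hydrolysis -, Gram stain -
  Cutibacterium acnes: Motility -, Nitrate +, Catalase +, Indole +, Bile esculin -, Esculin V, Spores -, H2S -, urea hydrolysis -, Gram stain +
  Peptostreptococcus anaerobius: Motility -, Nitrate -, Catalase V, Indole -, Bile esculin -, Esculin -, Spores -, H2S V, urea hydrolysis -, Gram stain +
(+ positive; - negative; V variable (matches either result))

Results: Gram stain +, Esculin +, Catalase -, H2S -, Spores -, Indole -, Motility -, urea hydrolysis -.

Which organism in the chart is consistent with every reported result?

Actinomyces israelii

Indole -: excludes Fusobacterium necrophorum, Fusobacterium nucleatum, Cutibacterium acnes — 8 left.
Spores -: excludes Clostridium tetani, Clostridium perfringens, Clostridium septicum, Clostridium difficile — 4 left.
H2S -: all 4 remaining candidates are consistent.
Motility -: all 4 remaining candidates are consistent.
Catalase -: excludes Bacteroides fragilis — 3 left.
Gram stain +: excludes Prevotella melaninogenica — 2 left.
Esculin +: excludes Peptostreptococcus anaerobius — 1 left.
urea hydrolysis -: the one remaining candidate is consistent.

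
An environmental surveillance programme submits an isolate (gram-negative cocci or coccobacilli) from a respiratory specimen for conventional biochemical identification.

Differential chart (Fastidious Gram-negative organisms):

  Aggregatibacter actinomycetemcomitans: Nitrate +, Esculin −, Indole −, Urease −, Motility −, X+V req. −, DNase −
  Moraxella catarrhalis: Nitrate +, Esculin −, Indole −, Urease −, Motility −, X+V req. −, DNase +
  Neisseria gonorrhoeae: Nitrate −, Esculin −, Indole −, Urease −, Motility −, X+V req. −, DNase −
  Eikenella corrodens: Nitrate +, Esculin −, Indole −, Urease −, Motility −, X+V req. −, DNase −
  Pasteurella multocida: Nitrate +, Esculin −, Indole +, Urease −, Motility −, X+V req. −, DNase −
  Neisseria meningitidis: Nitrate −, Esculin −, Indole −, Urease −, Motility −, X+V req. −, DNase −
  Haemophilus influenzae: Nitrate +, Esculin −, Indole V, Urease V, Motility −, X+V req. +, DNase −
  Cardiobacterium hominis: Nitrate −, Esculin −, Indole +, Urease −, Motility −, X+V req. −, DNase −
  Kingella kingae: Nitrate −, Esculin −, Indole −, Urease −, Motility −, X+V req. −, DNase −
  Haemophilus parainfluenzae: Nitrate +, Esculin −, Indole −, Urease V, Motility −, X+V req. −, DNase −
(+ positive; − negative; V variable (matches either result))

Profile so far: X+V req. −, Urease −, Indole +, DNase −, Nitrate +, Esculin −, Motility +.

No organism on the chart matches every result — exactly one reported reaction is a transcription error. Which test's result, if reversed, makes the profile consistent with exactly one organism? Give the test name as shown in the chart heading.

As reported, no row in the chart matches all 7 reactions.
Reversing Nitrate → still no organism matches.
Reversing Indole → still no organism matches.
Reversing X+V req. → still no organism matches.
Reversing Esculin → still no organism matches.
Reversing Motility (to −) → unique match: Pasteurella multocida.
Reversing Urease → still no organism matches.
Reversing DNase → still no organism matches.

Motility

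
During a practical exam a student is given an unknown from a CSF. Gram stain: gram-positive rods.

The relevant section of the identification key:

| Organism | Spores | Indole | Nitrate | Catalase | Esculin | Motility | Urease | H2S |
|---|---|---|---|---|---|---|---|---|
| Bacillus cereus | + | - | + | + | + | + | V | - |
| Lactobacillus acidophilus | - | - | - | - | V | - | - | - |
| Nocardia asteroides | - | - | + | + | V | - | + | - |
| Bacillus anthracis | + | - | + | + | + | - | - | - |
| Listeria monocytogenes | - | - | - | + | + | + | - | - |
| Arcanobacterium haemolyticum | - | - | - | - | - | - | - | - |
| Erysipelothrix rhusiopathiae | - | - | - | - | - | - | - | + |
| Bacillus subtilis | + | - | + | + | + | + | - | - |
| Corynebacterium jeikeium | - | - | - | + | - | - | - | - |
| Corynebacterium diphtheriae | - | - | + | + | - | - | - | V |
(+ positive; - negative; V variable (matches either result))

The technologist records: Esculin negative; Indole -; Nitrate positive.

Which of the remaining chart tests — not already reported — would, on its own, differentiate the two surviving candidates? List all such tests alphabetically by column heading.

Urease

Esculin -: excludes Bacillus cereus, Bacillus anthracis, Listeria monocytogenes, Bacillus subtilis — 6 left.
Indole -: all 6 remaining candidates are consistent.
Nitrate +: excludes Lactobacillus acidophilus, Arcanobacterium haemolyticum, Erysipelothrix rhusiopathiae, Corynebacterium jeikeium — 2 left.
Two candidates remain: Corynebacterium diphtheriae and Nocardia asteroides.
  Spores: - vs - — same for both, does not separate.
  Catalase: + vs + — same for both, does not separate.
  Motility: - vs - — same for both, does not separate.
  Urease: Corynebacterium diphtheriae -, Nocardia asteroides + — discriminates.
  H2S: V vs - — variable for at least one, does not separate.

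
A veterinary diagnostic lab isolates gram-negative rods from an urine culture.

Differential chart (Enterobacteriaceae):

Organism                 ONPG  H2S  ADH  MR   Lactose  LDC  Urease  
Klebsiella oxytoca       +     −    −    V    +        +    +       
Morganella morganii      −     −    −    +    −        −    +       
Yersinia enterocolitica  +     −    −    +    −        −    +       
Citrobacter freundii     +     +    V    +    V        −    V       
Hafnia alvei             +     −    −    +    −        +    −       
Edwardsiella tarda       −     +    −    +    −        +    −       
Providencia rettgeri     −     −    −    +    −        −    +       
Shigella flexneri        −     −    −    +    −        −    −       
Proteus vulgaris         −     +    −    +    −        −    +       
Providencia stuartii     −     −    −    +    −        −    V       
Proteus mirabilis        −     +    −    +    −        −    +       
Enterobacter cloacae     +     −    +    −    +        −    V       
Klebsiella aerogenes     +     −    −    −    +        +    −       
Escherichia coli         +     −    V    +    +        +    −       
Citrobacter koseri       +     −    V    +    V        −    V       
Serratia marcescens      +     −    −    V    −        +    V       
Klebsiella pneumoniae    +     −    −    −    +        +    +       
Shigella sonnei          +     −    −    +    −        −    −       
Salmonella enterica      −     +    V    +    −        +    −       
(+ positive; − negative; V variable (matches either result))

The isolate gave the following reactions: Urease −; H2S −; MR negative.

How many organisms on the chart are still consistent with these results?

3

MR −: excludes 14 organisms — 5 left.
Urease −: excludes Klebsiella oxytoca, Klebsiella pneumoniae — 3 left.
H2S −: all 3 remaining candidates are consistent.
Still consistent: Enterobacter cloacae, Klebsiella aerogenes, Serratia marcescens.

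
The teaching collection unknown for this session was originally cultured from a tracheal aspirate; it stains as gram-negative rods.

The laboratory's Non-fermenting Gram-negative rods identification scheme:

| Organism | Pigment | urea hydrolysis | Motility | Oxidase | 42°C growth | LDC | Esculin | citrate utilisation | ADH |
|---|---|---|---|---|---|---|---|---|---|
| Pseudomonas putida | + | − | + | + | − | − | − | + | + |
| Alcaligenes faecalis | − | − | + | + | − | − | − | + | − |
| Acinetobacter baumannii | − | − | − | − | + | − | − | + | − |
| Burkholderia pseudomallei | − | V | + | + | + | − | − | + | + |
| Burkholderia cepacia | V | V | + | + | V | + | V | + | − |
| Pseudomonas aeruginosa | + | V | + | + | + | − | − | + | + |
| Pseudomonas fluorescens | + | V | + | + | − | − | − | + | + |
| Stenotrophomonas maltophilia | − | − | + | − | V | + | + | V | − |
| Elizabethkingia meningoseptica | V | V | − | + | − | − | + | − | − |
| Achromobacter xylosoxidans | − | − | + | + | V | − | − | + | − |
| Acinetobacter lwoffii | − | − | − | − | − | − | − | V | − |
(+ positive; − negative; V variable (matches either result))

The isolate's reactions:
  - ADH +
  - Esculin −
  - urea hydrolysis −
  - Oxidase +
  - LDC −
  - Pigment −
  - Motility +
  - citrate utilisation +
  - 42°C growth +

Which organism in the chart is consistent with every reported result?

Burkholderia pseudomallei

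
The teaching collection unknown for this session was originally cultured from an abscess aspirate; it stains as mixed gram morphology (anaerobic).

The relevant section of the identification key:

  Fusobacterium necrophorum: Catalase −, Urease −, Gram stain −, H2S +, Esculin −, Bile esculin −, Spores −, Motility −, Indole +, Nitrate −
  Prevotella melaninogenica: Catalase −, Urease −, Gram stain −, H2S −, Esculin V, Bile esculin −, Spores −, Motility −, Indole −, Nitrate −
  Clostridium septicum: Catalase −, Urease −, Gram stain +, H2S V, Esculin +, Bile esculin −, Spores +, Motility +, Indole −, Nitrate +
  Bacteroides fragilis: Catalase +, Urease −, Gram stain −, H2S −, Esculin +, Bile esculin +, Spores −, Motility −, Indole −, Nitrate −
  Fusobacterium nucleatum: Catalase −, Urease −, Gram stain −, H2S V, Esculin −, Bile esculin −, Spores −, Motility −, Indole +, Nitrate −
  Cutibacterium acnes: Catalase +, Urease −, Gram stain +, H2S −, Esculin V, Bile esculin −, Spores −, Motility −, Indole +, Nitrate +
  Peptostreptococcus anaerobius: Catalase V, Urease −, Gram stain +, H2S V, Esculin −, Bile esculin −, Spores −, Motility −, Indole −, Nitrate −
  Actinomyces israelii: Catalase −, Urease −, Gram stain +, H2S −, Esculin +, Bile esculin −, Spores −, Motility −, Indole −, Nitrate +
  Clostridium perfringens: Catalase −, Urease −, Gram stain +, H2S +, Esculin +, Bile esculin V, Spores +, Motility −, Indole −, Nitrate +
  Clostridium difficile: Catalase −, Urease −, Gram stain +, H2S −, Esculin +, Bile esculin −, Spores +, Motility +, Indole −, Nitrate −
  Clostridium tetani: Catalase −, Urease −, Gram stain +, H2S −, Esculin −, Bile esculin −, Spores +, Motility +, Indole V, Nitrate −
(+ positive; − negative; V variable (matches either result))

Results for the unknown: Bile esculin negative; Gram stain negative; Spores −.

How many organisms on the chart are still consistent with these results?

3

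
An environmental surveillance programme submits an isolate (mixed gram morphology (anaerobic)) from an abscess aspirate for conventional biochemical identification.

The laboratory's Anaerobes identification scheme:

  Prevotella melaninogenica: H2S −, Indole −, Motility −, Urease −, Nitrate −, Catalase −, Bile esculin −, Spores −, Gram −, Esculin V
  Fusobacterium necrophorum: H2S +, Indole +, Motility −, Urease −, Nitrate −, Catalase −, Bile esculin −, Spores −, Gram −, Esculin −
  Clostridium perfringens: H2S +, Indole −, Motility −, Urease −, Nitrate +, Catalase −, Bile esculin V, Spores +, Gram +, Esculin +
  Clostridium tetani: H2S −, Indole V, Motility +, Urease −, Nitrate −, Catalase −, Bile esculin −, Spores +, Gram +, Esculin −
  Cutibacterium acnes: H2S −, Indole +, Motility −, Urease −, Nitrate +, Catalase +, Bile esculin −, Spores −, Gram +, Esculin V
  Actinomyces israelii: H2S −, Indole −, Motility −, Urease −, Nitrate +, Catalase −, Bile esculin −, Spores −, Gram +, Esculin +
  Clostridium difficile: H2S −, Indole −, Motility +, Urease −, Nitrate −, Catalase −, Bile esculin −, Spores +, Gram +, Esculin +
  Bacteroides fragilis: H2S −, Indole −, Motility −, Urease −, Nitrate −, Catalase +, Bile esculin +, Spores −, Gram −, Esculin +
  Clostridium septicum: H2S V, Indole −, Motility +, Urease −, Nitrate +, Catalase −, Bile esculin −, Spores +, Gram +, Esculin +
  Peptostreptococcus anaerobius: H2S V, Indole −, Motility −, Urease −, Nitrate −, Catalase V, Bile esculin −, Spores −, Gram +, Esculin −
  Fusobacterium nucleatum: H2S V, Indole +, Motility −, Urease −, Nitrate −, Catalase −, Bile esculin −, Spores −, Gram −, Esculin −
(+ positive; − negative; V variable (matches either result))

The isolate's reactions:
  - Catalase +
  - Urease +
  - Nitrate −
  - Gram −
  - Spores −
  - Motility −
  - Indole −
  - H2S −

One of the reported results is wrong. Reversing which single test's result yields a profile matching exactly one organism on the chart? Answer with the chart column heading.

Urease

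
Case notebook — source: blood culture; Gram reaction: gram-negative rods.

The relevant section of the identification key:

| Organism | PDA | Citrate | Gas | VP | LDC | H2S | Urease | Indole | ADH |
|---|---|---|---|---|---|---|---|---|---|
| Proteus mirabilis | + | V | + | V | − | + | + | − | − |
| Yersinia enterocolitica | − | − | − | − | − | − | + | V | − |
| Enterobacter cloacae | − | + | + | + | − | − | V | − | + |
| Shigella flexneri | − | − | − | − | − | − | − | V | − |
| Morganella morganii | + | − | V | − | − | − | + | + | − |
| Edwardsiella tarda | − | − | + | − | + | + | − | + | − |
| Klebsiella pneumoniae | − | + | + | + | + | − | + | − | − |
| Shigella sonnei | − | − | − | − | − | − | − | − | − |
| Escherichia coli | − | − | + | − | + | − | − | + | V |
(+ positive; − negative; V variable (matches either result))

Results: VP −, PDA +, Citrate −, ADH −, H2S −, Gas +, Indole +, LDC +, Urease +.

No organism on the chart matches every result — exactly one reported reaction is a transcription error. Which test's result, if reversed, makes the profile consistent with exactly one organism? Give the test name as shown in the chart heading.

LDC

As reported, no row in the chart matches all 9 reactions.
Reversing Urease → still no organism matches.
Reversing Citrate → still no organism matches.
Reversing Indole → still no organism matches.
Reversing VP → still no organism matches.
Reversing ADH → still no organism matches.
Reversing H2S → still no organism matches.
Reversing Gas → still no organism matches.
Reversing PDA → still no organism matches.
Reversing LDC (to −) → unique match: Morganella morganii.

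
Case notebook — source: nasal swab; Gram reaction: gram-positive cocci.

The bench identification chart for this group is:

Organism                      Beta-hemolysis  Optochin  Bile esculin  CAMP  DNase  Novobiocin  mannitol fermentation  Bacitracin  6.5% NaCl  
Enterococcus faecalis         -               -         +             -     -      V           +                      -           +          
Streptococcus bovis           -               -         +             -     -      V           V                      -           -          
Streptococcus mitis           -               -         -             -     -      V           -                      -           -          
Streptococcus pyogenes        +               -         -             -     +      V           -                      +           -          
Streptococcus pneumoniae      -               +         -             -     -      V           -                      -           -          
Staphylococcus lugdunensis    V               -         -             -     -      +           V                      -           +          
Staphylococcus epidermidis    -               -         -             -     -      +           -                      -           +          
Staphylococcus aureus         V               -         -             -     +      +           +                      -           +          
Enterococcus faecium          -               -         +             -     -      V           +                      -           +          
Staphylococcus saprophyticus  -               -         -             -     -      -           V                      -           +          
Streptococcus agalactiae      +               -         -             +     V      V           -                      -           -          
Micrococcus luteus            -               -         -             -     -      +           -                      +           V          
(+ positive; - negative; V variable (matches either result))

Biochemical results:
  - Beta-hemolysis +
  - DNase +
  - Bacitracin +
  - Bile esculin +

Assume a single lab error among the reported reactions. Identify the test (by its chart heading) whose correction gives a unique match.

Bile esculin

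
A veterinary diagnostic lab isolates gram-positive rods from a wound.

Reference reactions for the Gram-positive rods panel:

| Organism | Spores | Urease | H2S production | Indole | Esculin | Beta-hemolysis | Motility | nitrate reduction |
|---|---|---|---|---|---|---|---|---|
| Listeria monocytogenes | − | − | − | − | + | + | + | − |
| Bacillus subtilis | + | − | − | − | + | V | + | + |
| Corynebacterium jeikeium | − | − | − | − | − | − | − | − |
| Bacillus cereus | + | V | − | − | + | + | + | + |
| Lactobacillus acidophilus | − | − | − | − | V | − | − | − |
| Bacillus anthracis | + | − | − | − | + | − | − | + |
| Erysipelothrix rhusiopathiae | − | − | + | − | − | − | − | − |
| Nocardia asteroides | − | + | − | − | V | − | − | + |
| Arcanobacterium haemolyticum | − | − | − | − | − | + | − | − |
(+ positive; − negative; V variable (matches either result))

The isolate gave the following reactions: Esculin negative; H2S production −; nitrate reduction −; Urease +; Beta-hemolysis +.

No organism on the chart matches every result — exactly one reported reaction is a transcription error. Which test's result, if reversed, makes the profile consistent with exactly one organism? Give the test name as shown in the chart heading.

Urease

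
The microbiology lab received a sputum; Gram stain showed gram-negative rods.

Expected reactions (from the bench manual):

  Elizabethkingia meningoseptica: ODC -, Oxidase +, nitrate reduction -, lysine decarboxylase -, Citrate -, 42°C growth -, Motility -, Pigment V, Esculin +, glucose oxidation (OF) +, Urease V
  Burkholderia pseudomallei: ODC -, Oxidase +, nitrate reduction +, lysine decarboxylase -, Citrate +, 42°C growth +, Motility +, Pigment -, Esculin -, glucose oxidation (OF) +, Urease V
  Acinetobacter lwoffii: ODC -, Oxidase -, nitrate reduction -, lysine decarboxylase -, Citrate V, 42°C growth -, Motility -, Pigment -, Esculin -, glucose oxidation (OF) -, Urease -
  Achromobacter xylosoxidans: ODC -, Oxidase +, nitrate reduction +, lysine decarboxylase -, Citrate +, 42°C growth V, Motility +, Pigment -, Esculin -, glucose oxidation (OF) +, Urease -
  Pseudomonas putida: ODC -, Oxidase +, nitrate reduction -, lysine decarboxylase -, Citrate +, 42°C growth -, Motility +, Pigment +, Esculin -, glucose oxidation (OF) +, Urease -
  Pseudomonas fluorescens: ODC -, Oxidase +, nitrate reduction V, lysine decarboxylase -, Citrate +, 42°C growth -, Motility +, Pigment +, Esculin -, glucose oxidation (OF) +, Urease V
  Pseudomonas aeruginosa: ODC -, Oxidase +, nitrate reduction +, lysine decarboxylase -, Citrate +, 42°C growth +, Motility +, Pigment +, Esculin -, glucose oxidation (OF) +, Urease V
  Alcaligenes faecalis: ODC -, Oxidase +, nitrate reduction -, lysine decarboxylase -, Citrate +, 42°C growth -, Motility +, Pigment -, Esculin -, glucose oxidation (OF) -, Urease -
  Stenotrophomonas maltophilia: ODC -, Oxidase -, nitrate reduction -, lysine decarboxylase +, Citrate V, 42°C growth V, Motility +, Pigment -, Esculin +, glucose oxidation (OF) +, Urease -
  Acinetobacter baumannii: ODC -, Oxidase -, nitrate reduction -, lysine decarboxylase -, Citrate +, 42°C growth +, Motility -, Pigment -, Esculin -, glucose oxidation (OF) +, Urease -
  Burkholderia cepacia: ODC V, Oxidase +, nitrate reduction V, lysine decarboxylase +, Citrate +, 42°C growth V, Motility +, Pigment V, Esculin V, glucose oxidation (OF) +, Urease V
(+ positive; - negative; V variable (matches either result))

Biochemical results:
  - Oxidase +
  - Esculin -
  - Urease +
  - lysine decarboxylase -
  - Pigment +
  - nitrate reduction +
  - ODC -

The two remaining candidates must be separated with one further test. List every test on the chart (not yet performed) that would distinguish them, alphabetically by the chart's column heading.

42°C growth

ODC -: all 11 remaining candidates are consistent.
Urease +: excludes 6 organisms — 5 left.
Oxidase +: all 5 remaining candidates are consistent.
nitrate reduction +: excludes Elizabethkingia meningoseptica — 4 left.
Esculin -: all 4 remaining candidates are consistent.
Pigment +: excludes Burkholderia pseudomallei — 3 left.
lysine decarboxylase -: excludes Burkholderia cepacia — 2 left.
Two candidates remain: Pseudomonas aeruginosa and Pseudomonas fluorescens.
  Citrate: + vs + — same for both, does not separate.
  42°C growth: Pseudomonas aeruginosa +, Pseudomonas fluorescens - — discriminates.
  Motility: + vs + — same for both, does not separate.
  glucose oxidation (OF): + vs + — same for both, does not separate.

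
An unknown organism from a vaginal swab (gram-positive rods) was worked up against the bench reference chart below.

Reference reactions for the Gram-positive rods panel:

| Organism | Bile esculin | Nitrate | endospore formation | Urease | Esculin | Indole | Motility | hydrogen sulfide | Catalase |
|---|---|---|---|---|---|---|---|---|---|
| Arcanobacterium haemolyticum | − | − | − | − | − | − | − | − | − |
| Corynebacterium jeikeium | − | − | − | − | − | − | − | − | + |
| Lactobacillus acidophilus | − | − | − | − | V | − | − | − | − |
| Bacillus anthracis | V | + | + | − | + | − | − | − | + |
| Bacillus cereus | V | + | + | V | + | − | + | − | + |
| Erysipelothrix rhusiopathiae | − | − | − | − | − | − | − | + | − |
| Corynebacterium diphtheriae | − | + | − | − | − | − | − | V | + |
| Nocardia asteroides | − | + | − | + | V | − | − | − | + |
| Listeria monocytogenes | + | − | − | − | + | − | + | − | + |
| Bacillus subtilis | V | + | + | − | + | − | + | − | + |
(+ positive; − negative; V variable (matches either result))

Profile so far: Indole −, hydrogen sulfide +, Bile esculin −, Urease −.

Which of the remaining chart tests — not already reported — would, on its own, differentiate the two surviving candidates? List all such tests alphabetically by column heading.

Catalase, Nitrate

Bile esculin −: excludes Listeria monocytogenes — 9 left.
Indole −: all 9 remaining candidates are consistent.
Urease −: excludes Nocardia asteroides — 8 left.
hydrogen sulfide +: excludes 6 organisms — 2 left.
Two candidates remain: Corynebacterium diphtheriae and Erysipelothrix rhusiopathiae.
  Nitrate: Corynebacterium diphtheriae +, Erysipelothrix rhusiopathiae − — discriminates.
  endospore formation: − vs − — same for both, does not separate.
  Esculin: − vs − — same for both, does not separate.
  Motility: − vs − — same for both, does not separate.
  Catalase: Corynebacterium diphtheriae +, Erysipelothrix rhusiopathiae − — discriminates.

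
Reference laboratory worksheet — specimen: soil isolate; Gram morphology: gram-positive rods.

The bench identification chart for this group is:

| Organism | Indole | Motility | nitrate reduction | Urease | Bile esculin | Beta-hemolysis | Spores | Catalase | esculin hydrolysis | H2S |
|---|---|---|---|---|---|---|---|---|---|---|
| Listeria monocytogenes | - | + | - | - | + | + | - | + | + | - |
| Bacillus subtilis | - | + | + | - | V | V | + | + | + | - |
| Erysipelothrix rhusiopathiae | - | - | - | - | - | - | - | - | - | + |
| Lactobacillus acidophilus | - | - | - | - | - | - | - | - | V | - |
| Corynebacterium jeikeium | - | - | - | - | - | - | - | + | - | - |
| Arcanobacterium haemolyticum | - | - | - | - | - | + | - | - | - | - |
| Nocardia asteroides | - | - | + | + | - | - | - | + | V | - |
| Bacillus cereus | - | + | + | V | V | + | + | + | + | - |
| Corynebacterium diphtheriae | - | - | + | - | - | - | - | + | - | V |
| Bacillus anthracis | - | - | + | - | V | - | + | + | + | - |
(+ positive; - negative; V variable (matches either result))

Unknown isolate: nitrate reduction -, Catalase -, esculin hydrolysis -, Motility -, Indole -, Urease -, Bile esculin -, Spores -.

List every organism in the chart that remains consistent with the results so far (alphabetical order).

Spores -: excludes Bacillus subtilis, Bacillus cereus, Bacillus anthracis — 7 left.
Urease -: excludes Nocardia asteroides — 6 left.
Motility -: excludes Listeria monocytogenes — 5 left.
nitrate reduction -: excludes Corynebacterium diphtheriae — 4 left.
Indole -: all 4 remaining candidates are consistent.
esculin hydrolysis -: all 4 remaining candidates are consistent.
Bile esculin -: all 4 remaining candidates are consistent.
Catalase -: excludes Corynebacterium jeikeium — 3 left.

Arcanobacterium haemolyticum, Erysipelothrix rhusiopathiae, Lactobacillus acidophilus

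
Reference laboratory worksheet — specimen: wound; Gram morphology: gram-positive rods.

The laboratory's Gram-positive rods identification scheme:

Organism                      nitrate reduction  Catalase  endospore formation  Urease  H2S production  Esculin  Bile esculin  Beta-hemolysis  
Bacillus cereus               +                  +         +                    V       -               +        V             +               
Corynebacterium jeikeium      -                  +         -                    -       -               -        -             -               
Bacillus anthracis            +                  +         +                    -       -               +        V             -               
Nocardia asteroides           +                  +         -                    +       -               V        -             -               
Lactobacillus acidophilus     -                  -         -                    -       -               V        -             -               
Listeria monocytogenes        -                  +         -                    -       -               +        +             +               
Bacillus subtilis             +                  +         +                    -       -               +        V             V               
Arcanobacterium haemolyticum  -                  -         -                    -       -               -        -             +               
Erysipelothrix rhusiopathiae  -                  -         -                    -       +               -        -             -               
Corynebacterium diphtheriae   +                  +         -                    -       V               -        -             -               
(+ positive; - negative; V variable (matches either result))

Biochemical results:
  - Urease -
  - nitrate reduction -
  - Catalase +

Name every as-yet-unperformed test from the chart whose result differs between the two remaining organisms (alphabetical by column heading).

Beta-hemolysis, Bile esculin, Esculin

nitrate reduction -: excludes 5 organisms — 5 left.
Catalase +: excludes Lactobacillus acidophilus, Arcanobacterium haemolyticum, Erysipelothrix rhusiopathiae — 2 left.
Urease -: all 2 remaining candidates are consistent.
Two candidates remain: Corynebacterium jeikeium and Listeria monocytogenes.
  endospore formation: - vs - — same for both, does not separate.
  H2S production: - vs - — same for both, does not separate.
  Esculin: Corynebacterium jeikeium -, Listeria monocytogenes + — discriminates.
  Bile esculin: Corynebacterium jeikeium -, Listeria monocytogenes + — discriminates.
  Beta-hemolysis: Corynebacterium jeikeium -, Listeria monocytogenes + — discriminates.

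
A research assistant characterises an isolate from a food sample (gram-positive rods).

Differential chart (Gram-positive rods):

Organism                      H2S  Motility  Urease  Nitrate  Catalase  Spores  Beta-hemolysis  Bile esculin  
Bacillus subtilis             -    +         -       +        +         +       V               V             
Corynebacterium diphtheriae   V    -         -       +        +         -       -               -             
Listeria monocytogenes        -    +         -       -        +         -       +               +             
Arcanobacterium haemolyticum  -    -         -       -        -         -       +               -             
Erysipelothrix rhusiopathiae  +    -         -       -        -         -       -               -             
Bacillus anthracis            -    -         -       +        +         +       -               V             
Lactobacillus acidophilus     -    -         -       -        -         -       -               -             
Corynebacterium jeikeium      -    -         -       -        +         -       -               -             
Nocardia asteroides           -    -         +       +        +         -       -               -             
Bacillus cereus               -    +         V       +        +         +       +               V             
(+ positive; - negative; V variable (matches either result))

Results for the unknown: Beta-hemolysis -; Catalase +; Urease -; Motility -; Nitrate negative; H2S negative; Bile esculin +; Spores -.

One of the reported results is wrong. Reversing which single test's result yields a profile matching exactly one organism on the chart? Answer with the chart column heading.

Bile esculin

As reported, no row in the chart matches all 8 reactions.
Reversing Bile esculin (to -) → unique match: Corynebacterium jeikeium.
Reversing Beta-hemolysis → still no organism matches.
Reversing Motility → still no organism matches.
Reversing Catalase → still no organism matches.
Reversing H2S → still no organism matches.
Reversing Spores → still no organism matches.
Reversing Nitrate → still no organism matches.
Reversing Urease → still no organism matches.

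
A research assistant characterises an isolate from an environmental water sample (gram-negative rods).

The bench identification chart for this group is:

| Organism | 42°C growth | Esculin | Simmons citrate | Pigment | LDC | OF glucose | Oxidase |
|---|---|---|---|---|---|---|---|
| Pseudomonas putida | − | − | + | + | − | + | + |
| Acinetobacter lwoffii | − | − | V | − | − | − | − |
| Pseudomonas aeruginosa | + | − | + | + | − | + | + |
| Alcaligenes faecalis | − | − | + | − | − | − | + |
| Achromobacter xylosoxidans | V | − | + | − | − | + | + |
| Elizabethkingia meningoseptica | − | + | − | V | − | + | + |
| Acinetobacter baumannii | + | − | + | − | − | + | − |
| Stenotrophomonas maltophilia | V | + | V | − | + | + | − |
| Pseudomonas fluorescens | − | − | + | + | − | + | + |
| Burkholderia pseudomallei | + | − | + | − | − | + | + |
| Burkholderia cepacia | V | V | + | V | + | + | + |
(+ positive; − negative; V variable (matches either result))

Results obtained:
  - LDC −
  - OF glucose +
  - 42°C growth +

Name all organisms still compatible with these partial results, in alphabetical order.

Achromobacter xylosoxidans, Acinetobacter baumannii, Burkholderia pseudomallei, Pseudomonas aeruginosa

42°C growth +: excludes 5 organisms — 6 left.
LDC −: excludes Stenotrophomonas maltophilia, Burkholderia cepacia — 4 left.
OF glucose +: all 4 remaining candidates are consistent.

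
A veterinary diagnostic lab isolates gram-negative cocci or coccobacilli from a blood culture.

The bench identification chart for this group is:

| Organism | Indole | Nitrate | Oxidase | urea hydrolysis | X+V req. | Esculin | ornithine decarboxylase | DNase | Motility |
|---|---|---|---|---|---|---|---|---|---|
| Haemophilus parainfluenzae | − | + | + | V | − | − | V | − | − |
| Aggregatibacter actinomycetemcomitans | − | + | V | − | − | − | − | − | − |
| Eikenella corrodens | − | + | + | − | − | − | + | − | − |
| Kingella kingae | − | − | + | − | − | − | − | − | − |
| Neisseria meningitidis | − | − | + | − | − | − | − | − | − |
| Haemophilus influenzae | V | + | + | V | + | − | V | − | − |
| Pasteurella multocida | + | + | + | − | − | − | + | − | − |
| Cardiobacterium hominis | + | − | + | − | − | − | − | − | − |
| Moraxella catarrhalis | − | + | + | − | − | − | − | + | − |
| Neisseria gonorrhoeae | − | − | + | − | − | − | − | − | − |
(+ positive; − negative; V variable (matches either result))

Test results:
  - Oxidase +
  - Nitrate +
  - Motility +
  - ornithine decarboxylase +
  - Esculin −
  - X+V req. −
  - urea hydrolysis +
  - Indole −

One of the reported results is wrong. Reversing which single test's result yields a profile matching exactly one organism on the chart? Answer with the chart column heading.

Motility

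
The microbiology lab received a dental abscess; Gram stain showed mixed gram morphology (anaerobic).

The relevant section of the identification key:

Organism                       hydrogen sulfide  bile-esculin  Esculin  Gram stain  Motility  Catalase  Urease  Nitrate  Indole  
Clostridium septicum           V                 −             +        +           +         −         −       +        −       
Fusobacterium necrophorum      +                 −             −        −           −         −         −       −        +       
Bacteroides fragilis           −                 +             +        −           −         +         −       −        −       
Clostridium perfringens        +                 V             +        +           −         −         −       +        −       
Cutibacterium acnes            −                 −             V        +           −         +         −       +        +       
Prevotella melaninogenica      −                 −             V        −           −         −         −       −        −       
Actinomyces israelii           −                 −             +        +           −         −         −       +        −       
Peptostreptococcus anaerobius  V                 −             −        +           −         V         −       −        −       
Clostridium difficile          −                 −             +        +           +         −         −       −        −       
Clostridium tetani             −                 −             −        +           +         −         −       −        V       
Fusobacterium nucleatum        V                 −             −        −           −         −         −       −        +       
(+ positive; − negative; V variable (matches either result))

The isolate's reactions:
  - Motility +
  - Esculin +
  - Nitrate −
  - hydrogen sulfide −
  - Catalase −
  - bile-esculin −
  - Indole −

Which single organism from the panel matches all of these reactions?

Catalase −: excludes Bacteroides fragilis, Cutibacterium acnes — 9 left.
Indole −: excludes Fusobacterium necrophorum, Fusobacterium nucleatum — 7 left.
bile-esculin −: all 7 remaining candidates are consistent.
hydrogen sulfide −: excludes Clostridium perfringens — 6 left.
Motility +: excludes Prevotella melaninogenica, Actinomyces israelii, Peptostreptococcus anaerobius — 3 left.
Nitrate −: excludes Clostridium septicum — 2 left.
Esculin +: excludes Clostridium tetani — 1 left.

Clostridium difficile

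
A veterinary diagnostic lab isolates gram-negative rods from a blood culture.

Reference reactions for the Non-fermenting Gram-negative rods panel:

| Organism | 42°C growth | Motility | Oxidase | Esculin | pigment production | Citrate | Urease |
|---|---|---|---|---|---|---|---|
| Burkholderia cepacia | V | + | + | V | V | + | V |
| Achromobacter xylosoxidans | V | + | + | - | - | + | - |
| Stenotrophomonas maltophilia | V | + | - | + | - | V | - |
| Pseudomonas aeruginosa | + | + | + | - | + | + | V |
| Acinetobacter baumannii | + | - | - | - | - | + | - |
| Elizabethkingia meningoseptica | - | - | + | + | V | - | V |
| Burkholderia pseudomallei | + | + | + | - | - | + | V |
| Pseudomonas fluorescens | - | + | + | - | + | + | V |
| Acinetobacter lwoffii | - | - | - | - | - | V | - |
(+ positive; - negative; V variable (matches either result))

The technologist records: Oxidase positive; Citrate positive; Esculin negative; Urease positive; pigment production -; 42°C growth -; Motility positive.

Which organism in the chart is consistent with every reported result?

42°C growth -: excludes Pseudomonas aeruginosa, Acinetobacter baumannii, Burkholderia pseudomallei — 6 left.
Citrate +: excludes Elizabethkingia meningoseptica — 5 left.
pigment production -: excludes Pseudomonas fluorescens — 4 left.
Oxidase +: excludes Stenotrophomonas maltophilia, Acinetobacter lwoffii — 2 left.
Motility +: all 2 remaining candidates are consistent.
Esculin -: all 2 remaining candidates are consistent.
Urease +: excludes Achromobacter xylosoxidans — 1 left.

Burkholderia cepacia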